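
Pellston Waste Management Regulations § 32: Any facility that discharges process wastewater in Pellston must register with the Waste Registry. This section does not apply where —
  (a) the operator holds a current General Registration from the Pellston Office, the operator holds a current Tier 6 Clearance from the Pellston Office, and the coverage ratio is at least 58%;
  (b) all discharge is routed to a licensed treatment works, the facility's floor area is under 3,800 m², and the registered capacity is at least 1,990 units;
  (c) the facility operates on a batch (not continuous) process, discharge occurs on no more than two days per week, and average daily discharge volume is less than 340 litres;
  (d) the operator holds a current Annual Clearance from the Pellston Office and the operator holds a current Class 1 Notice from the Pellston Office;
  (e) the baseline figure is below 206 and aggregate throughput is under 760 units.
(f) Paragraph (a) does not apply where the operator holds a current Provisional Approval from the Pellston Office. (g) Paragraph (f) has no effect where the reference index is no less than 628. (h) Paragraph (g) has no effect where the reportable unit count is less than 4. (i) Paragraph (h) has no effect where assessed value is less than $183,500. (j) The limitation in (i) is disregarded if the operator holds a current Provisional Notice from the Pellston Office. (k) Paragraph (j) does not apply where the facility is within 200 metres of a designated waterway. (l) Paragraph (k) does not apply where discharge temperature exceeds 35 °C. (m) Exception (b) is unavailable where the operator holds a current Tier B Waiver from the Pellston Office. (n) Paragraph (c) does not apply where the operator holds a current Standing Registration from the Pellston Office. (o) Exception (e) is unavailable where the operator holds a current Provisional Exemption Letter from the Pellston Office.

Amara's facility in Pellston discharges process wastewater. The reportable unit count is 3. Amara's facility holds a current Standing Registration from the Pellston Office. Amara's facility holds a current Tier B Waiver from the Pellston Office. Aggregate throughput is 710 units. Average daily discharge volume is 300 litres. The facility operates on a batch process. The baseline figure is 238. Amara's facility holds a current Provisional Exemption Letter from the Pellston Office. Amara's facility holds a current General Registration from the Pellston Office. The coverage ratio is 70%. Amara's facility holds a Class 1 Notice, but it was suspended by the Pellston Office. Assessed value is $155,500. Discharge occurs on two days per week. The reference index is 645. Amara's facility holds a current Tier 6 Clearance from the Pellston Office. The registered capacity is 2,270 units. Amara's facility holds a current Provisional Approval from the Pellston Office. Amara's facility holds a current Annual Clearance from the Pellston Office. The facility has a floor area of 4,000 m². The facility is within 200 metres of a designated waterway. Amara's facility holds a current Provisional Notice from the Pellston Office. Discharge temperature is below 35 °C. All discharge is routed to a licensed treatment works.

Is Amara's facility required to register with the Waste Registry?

Exception (a) is satisfied on its face — a current General Registration is held; a current Tier 6 Clearance is held; the coverage ratio is 70%, meeting the 58% threshold. Considering the limiting provisions: (f) would limit (a) — a current Provisional Approval is held — but (g) sets (f) aside: (g) operates against (f): the reference index is 645, meeting the 628 threshold. (h) operates (the reportable unit count is 3, less than the 4 limit), but is itself disapplied by (i): (i) operates against (h): assessed value is $155,500, less than the $183,500 limit. (j) would limit (i) — a current Provisional Notice is held — but (k) sets (j) aside: (k) operates against (j): the facility is within 200 m of a designated waterway. (l) is not triggered (discharge temperature is below 35 °C), so (k) stands. Exception (a) stands.
Exception (b) fails — the facility's floor area is 4,000 m², not under 3,800 m².
Exception (c) is satisfied on its face — the facility operates on a batch process; discharge occurs on no more than two days per week; average daily discharge volume is 300 litres, less than the 340 litres limit. However, paragraph (n) must be considered: (n) operates — a current Standing Registration is held. Exception (c) does not apply.
Exception (d) does not apply: the Class 1 Notice is not current.
Exception (e) requires that the baseline figure is below 206; but the baseline figure is 238, not below 206, so (e) is unavailable.

No — exception (a) applies; Amara's facility is not required to register with the Waste Registry.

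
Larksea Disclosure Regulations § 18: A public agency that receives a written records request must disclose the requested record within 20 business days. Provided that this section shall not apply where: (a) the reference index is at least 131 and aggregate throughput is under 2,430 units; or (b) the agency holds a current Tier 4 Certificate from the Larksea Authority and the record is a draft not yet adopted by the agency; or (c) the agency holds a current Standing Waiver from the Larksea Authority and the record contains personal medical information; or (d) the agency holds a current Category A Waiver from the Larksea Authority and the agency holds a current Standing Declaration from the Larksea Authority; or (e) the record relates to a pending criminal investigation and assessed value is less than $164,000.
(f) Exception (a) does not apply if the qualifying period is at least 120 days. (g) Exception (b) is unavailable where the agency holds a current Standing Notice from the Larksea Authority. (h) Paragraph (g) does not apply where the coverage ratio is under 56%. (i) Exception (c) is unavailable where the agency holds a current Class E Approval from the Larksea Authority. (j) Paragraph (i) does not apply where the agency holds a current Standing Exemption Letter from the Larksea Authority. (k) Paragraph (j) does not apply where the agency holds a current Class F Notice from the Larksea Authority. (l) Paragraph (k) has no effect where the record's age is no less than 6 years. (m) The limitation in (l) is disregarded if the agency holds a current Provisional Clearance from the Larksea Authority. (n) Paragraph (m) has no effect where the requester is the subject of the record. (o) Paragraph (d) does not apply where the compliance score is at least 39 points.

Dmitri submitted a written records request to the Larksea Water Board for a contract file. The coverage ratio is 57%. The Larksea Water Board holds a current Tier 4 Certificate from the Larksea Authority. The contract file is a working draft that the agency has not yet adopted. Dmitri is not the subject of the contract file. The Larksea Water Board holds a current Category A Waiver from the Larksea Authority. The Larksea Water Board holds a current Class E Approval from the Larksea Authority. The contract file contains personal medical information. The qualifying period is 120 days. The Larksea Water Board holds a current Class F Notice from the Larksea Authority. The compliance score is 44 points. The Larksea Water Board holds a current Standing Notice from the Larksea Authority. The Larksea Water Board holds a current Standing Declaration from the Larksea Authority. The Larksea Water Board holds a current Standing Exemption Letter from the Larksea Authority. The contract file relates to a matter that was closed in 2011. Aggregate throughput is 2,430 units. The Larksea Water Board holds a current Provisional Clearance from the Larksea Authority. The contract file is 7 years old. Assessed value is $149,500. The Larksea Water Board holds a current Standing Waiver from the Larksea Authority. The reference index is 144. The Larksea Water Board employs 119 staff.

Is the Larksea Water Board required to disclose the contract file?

Yes — the Larksea Water Board must disclose the contract file.

Exception (a) fails — aggregate throughput is 2,430 units, not under 2,430 units.
All of (b)'s requirements are met (a current Tier 4 Certificate is held; the contract file is an unadopted draft). But: (g) operates against (b): a current Standing Notice is held. (h) is inapplicable (the coverage ratio is 57%, not under 56%), so (g) stands. Exception (b) does not apply.
All of (c)'s requirements are met (a current Standing Waiver is held; the contract file contains personal medical information). But applying paragraphs (i)–(n): (i) operates against (c): a current Class E Approval is held. (j) is triggered (a current Standing Exemption Letter is held), but yields to (k): (k) operates against (j): a current Class F Notice is held. (l) is engaged (the record's age is 7 years, meeting the 6 years threshold), but is set aside by (m): (m) operates against (l): a current Provisional Clearance is held. (n), which would lift (m), is not engaged — Dmitri is not the subject of the contract file. (c) is therefore removed.
Exception (d) is satisfied on its face — a current Category A Waiver is held; a current Standing Declaration is held. But applying paragraph (o): (o) operates against (d): the compliance score is 44 points, meeting the 39 points threshold. Exception (d) does not apply.
Exception (e) does not apply: the contract file relates to a closed matter.
None of the exceptions is available; § 18 applies in full.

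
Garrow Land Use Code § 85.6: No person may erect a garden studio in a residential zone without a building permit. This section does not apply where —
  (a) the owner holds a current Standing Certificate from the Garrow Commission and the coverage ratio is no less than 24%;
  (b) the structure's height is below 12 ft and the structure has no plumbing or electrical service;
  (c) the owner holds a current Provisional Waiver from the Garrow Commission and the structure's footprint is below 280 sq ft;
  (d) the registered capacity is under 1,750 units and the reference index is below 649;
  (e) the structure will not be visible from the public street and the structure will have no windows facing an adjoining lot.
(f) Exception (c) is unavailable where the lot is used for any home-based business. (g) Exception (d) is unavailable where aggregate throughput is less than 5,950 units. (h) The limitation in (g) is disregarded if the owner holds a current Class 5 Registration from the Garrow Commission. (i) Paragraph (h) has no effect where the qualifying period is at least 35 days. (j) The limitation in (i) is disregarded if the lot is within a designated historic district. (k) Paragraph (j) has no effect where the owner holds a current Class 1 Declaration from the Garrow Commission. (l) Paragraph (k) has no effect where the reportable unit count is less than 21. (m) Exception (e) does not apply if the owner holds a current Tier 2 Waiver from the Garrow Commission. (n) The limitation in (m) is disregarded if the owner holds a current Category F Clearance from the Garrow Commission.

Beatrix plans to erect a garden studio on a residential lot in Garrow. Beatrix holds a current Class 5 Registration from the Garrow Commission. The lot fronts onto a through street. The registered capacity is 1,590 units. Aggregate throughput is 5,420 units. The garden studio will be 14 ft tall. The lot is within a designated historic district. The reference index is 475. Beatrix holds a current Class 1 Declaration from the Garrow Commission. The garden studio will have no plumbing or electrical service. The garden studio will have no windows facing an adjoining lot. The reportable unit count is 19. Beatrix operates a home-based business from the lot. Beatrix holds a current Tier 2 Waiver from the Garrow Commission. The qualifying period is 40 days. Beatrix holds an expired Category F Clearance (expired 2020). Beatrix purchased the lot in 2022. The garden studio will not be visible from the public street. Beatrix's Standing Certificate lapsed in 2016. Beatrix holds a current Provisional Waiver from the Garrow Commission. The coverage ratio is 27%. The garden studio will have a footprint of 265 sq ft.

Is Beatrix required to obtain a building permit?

No — exception (d) applies; Beatrix does not need a building permit.

Exception (a) fails — there is no Standing Certificate in force.
Exception (b) fails — the structure's height is 14 ft, not below 12 ft.
Exception (c)'s conditions are all satisfied: a current Provisional Waiver is held; the structure's footprint is 265 sq ft, below the 280 sq ft limit. But applying paragraph (f): (f) applies — a home-based business operates on the lot. So (c) is unavailable.
Exception (d)'s conditions are all satisfied: the registered capacity is 1,590 units, under the 1,750 units limit; the reference index is 475, below the 649 limit. Applying paragraphs (g)–(l): (g) would limit (d) — aggregate throughput is 5,420 units, less than the 5,950 units limit — but (h) sets (g) aside: (h) operates against (g): a current Class 5 Registration is held. (i) is triggered (the qualifying period is 40 days, meeting the 35 days threshold), but is overridden by (j): (j) operates against (i): the lot is in a historic district. (k) would limit (j) — a current Class 1 Declaration is held — but (l) sets (k) aside: (l) is engaged — the reportable unit count is 19, less than the 21 limit. (d) remains available.
All of (e)'s requirements are met (the structure will not be visible from the street; no windows face an adjoining lot). Turning to paragraphs (m)–(n): (m) operates against (e): a current Tier 2 Waiver is held. (n), which would lift (m), is not triggered — the Category F Clearance is not current. So (e) is unavailable.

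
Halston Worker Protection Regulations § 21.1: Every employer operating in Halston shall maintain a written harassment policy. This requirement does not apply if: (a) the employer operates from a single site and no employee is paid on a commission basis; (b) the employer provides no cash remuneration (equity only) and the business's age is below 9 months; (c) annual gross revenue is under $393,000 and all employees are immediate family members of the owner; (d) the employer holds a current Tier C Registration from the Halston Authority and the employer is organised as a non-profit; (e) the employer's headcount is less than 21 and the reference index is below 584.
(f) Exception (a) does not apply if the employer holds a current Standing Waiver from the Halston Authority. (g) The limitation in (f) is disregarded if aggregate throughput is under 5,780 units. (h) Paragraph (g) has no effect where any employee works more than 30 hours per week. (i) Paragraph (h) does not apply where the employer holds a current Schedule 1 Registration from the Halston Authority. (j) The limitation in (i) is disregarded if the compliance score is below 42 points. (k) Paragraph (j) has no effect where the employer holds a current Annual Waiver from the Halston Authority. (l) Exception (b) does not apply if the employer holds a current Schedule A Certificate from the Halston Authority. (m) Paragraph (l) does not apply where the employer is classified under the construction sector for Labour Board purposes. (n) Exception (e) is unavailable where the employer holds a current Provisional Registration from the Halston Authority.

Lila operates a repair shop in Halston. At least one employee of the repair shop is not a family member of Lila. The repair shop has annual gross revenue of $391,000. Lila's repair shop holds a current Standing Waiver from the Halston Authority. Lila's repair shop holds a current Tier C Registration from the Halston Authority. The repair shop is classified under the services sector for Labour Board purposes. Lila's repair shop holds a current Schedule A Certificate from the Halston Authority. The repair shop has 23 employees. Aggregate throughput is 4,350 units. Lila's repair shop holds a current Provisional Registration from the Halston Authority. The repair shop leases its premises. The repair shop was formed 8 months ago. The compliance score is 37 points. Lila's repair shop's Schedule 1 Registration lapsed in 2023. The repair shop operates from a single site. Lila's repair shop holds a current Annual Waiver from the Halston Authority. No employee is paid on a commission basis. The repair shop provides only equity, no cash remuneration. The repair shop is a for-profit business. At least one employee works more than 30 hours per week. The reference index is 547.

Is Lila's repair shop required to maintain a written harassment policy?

Yes — Lila's repair shop must maintain a written harassment policy.

Exception (a)'s conditions are all satisfied: the employer operates from a single site; no employee is paid on commission. But: (f) is triggered — a current Standing Waiver is held. (g) would limit (f) — aggregate throughput is 4,350 units, under the 5,780 units limit — but (h) sets (g) aside: (h) operates against (g): at least one employee exceeds 30 hours/week. (i) does not operate here (the Schedule 1 Registration is not current), so (h) stands. Exception (a) does not apply.
Exception (b)'s conditions are all satisfied: remuneration is equity-only; the business's age is 8 months, below the 9 months limit. Turning to paragraphs (l)–(m): (l) operates — a current Schedule A Certificate is held. (m) is inapplicable (the repair shop is classified under the services sector), so (l) stands. Exception (b) does not apply.
Exception (c) requires that all employees are immediate family members of the owner; but at least one employee is not a family member, so (c) is unavailable.
Exception (d) fails — the employer is for-profit.
Exception (e) does not apply: the employer's headcount is 23, not less than 21.
No exception is made out. Lila's repair shop falls within the general rule.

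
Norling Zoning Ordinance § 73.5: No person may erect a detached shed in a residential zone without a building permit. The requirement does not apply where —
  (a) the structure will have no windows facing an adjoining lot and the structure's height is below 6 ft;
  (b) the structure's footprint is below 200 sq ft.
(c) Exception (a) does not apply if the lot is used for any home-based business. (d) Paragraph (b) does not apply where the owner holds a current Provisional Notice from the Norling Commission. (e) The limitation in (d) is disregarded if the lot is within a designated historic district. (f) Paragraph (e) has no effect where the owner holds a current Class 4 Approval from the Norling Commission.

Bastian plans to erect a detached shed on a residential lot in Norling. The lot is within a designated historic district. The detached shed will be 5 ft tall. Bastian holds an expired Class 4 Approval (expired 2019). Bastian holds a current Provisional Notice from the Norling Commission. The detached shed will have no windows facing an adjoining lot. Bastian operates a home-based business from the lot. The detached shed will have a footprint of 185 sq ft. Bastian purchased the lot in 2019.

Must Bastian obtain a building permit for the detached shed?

Exception (a) is satisfied on its face — no windows face an adjoining lot; the structure's height is 5 ft, below the 6 ft limit. However, paragraph (c) must be considered: (c) operates against (a): a home-based business operates on the lot. Exception (a) does not apply.
Exception (b) is satisfied on its face — the structure's footprint is 185 sq ft, below the 200 sq ft limit. Applying paragraphs (d)–(f): (d) operates (a current Provisional Notice is held), but yields to (e): (e) operates against (d): the lot is in a historic district. (f), which would lift (e), is inapplicable — no current Class 4 Approval is held. Exception (b) stands.

No — exception (b) applies; Bastian does not need a building permit.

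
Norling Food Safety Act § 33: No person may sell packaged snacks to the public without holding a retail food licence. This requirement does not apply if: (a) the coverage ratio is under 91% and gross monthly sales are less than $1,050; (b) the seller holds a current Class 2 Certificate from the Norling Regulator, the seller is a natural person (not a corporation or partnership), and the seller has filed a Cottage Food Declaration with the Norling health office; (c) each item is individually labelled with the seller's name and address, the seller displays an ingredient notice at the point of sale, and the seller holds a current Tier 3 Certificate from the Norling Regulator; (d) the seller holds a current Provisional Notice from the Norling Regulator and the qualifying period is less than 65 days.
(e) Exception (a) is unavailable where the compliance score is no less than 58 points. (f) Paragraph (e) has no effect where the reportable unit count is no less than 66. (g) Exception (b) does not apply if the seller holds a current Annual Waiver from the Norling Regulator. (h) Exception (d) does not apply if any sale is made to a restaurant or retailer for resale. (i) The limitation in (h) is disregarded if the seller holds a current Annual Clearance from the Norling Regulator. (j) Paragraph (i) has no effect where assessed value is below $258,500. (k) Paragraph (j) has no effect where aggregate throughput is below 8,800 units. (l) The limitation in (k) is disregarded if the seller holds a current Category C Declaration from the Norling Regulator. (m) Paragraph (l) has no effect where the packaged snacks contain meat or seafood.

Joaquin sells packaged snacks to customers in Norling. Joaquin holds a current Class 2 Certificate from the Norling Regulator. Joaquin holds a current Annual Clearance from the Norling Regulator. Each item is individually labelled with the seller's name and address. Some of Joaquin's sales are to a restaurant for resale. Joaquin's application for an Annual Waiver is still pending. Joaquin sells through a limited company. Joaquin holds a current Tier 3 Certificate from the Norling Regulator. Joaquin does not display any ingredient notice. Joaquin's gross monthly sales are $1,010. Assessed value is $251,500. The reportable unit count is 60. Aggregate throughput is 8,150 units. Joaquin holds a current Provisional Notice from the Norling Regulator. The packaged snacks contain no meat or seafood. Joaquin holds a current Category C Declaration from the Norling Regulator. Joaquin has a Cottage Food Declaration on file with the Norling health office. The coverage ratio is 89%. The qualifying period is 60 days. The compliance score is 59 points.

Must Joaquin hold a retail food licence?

Yes — Joaquin must hold a retail food licence.

All of (a)'s requirements are met (the coverage ratio is 89%, under the 91% limit; gross monthly sales are $1,010, less than the $1,050 limit). However, paragraphs (e)–(f) must be considered: (e) operates against (a): the compliance score is 59 points, meeting the 58 points threshold. (f) does not operate here (the reportable unit count is 60, short of 66), so (e) stands. Exception (a) does not apply.
Exception (b) requires that the seller is a natural person (not a corporation or partnership); but the seller operates through a limited company, so (b) is unavailable.
Exception (c) fails — no ingredient notice is displayed.
Exception (d) is satisfied on its face — a current Provisional Notice is held; the qualifying period is 60 days, less than the 65 days limit. But: (h) is triggered — some sales are to a restaurant for resale. (i) would limit (h) — a current Annual Clearance is held — but (j) sets (i) aside: (j) is engaged — assessed value is $251,500, below the $258,500 limit. (k) would limit (j) — aggregate throughput is 8,150 units, below the 8,800 units limit — but (l) sets (k) aside: (l) operates against (k): a current Category C Declaration is held. (m), which would lift (l), is inapplicable — the packaged snacks contain no meat or seafood. So (d) is unavailable.
No exception is made out. Joaquin falls within the general rule.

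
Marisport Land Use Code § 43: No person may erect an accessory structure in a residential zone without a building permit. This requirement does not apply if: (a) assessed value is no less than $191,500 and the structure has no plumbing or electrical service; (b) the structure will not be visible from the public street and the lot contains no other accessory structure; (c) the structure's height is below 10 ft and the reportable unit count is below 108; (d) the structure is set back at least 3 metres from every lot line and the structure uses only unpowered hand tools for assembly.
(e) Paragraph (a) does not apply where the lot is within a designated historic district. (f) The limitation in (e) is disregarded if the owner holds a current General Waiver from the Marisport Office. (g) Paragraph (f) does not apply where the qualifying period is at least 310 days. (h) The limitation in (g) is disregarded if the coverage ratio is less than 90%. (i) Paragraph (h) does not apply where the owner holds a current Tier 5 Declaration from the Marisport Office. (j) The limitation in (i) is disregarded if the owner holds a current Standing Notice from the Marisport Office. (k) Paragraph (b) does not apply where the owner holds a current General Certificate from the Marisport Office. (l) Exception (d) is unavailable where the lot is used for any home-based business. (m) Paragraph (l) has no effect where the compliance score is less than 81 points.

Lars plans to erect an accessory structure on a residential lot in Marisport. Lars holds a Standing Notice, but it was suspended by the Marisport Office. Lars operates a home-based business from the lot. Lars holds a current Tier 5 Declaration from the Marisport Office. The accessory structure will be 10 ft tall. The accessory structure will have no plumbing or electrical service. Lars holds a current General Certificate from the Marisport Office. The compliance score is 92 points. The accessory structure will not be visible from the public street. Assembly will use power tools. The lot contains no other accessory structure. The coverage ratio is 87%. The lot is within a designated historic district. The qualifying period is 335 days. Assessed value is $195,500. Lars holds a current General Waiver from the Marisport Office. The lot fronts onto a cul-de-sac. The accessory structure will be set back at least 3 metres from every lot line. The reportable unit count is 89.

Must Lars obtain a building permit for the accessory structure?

Yes — Lars must obtain a building permit.

Exception (a): assessed value is $195,500, meeting the $191,500 threshold; there is no plumbing or electrical service — every condition holds. However, paragraphs (e)–(j) must be considered: (e) applies — the lot is in a historic district. (f) would limit (e) — a current General Waiver is held — but (g) sets (f) aside: (g) operates against (f): the qualifying period is 335 days, meeting the 310 days threshold. (h) would limit (g) — the coverage ratio is 87%, less than the 90% limit — but (i) sets (h) aside: (i) is engaged — a current Tier 5 Declaration is held. (j) does not operate here (there is no Standing Notice in force), so (i) stands. So (a) is unavailable.
Exception (b): the structure will not be visible from the street; the lot has no other accessory structure — every condition holds. Turning to paragraph (k): (k) applies — a current General Certificate is held. (b) is therefore removed.
Exception (c) fails — the structure's height is 10 ft, not below 10 ft.
Exception (d) fails — assembly uses power tools.
No exception applies. The general rule governs.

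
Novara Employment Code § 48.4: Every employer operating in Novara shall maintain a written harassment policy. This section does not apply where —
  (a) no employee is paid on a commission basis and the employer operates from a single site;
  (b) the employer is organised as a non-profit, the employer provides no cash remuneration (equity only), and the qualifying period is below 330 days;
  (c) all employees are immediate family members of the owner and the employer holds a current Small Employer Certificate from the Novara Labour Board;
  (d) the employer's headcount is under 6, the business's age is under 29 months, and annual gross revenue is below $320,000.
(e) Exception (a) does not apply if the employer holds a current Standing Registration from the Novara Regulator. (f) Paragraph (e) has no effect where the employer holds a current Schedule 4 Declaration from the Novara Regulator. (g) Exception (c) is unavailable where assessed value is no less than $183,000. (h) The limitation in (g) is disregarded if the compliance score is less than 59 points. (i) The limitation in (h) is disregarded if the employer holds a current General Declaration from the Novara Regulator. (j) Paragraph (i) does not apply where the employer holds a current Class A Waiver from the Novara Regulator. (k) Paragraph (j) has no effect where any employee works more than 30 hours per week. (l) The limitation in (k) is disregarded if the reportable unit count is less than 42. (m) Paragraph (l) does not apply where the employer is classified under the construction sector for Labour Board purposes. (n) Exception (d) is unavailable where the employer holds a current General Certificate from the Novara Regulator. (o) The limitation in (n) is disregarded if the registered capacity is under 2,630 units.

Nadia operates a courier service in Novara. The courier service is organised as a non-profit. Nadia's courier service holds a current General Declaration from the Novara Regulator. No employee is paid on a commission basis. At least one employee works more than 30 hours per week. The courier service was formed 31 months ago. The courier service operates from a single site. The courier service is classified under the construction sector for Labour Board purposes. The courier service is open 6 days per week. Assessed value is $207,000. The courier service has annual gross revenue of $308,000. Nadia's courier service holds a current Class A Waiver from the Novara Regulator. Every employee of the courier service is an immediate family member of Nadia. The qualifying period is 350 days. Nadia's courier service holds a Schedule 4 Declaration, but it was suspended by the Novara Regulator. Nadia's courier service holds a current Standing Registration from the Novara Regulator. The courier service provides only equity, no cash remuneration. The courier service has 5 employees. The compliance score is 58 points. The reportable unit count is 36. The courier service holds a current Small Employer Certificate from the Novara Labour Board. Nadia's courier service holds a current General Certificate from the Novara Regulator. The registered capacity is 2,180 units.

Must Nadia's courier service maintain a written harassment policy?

Exception (a)'s conditions are all satisfied: no employee is paid on commission; the employer operates from a single site. Turning to paragraphs (e)–(f): (e) is triggered — a current Standing Registration is held. (f), which would lift (e), is not triggered — no current Schedule 4 Declaration is held. (a) is therefore removed.
Exception (b) does not apply: the qualifying period is 350 days, not below 330 days.
Exception (c) is satisfied on its face — every employee is an immediate family member; a current Small Employer Certificate is held. But applying paragraphs (g)–(m): (g) applies — assessed value is $207,000, meeting the $183,000 threshold. (h) would limit (g) — the compliance score is 58 points, less than the 59 points limit — but (i) sets (h) aside: (i) is engaged — a current General Declaration is held. (j) applies (a current Class A Waiver is held), but is itself disapplied by (k): (k) operates against (j): at least one employee exceeds 30 hours/week. (l) would limit (k) — the reportable unit count is 36, less than the 42 limit — but (m) sets (l) aside: (m) operates against (l): the courier service is classified under the construction sector. Exception (c) does not apply.
Exception (d) does not apply: the business's age is 31 months, not under 29 months.
No exception applies. The general rule governs.

Yes — Nadia's courier service must maintain a written harassment policy.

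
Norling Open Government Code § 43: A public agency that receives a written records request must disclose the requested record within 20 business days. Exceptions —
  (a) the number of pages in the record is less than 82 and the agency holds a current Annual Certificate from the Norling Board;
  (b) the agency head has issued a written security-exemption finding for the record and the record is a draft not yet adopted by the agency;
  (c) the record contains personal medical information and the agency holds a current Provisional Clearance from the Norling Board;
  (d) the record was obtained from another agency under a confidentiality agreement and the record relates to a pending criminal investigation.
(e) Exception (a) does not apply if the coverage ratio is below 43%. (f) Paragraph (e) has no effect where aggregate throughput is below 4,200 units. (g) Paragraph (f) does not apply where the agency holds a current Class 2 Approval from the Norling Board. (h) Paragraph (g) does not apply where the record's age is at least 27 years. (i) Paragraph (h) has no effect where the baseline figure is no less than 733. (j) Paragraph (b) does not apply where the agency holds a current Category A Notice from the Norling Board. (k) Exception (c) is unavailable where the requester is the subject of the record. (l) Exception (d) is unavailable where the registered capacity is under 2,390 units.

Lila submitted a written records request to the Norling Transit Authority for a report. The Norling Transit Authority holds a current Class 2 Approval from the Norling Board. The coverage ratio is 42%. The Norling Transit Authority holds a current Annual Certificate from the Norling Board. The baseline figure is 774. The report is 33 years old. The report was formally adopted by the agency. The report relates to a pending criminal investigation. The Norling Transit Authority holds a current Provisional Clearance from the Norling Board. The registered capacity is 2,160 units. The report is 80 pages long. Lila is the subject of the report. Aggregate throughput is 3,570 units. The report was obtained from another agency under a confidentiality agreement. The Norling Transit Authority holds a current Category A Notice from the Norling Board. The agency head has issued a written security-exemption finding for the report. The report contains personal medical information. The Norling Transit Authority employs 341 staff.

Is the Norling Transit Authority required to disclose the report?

Exception (a) is satisfied on its face — the number of pages in the record is 80, less than the 82 limit; a current Annual Certificate is held. But: (e) operates — the coverage ratio is 42%, below the 43% limit. (f) would limit (e) — aggregate throughput is 3,570 units, below the 4,200 units limit — but (g) sets (f) aside: (g) operates against (f): a current Class 2 Approval is held. (h) would limit (g) — the record's age is 33 years, meeting the 27 years threshold — but (i) sets (h) aside: (i) operates — the baseline figure is 774, meeting the 733 threshold. So (a) is unavailable.
Exception (b) fails — the report has been formally adopted.
Exception (c)'s conditions are all satisfied: the report contains personal medical information; a current Provisional Clearance is held. But applying paragraph (k): (k) operates against (c): Lila is the subject of the report. (c) is therefore removed.
Exception (d): the report was obtained under a confidentiality agreement; the report relates to a pending investigation — every condition holds. Turning to paragraph (l): (l) operates against (d): the registered capacity is 2,160 units, under the 2,390 units limit. (d) is therefore removed.
No exception applies. The general rule governs.

Yes — the Norling Transit Authority must disclose the report.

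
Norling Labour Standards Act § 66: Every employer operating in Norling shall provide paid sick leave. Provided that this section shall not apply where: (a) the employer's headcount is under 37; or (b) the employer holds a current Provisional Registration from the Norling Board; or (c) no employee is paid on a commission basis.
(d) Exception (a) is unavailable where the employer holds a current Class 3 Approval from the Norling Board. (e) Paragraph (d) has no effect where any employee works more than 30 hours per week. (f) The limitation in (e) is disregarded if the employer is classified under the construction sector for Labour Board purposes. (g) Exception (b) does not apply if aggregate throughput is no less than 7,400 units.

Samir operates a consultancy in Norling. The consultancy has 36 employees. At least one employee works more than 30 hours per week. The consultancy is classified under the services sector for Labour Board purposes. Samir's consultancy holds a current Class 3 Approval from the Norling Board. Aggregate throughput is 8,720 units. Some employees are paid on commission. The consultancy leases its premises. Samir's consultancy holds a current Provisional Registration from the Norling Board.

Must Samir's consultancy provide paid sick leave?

No — exception (a) applies; Samir's consultancy is not required to provide paid sick leave.

Exception (a)'s conditions are all satisfied: the employer's headcount is 36, under the 37 limit. Under paragraphs (d)–(f): (d) is engaged (a current Class 3 Approval is held), but is displaced by (e): (e) operates against (d): at least one employee exceeds 30 hours/week. (f), which would lift (e), is inapplicable — the consultancy is classified under the services sector. Exception (a) stands.
Exception (b)'s conditions are all satisfied: a current Provisional Registration is held. However, paragraph (g) must be considered: (g) applies — aggregate throughput is 8,720 units, meeting the 7,400 units threshold. Exception (b) does not apply.
Exception (c) requires that no employee is paid on a commission basis; but some employees are paid on commission, so (c) is unavailable.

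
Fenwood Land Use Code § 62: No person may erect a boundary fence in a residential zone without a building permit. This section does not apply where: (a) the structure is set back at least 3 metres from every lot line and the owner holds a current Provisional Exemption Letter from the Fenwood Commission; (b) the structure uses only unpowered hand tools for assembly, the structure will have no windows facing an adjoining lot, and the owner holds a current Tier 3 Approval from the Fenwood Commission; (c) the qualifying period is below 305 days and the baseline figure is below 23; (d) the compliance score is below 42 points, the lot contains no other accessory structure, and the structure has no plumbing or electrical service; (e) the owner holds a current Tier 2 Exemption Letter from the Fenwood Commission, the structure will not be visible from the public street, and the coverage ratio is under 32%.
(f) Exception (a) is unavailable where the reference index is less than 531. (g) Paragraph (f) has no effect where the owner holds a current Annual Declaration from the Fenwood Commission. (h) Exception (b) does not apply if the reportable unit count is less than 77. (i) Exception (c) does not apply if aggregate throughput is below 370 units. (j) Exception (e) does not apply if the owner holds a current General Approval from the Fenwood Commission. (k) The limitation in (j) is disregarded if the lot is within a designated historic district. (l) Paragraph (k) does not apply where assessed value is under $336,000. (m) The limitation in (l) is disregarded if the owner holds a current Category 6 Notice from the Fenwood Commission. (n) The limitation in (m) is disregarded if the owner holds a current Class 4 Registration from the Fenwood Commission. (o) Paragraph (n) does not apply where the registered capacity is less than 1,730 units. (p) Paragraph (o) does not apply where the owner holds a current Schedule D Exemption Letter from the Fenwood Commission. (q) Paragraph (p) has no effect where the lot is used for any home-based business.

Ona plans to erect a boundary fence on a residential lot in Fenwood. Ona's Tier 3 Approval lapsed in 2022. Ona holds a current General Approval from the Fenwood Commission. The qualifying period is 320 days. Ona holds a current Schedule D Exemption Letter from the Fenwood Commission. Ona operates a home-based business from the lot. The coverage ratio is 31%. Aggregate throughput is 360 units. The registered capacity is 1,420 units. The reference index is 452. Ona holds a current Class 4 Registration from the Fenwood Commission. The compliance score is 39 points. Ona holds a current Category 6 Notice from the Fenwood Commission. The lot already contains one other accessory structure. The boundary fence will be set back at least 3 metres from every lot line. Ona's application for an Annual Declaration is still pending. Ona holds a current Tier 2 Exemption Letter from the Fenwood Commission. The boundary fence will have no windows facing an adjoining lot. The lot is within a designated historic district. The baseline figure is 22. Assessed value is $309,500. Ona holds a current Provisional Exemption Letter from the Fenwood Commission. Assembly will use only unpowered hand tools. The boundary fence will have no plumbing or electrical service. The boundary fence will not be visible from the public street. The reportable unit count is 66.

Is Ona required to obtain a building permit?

No — exception (e) applies; Ona does not need a building permit.

Exception (a)'s conditions are all satisfied: the setback is at least 3 m on every side; a current Provisional Exemption Letter is held. But: (f) is triggered — the reference index is 452, less than the 531 limit. (g) is not engaged (no current Annual Declaration is held), so (f) stands. Exception (a) does not apply.
Exception (b) does not apply: no current Tier 3 Approval is held.
Exception (c) does not apply: the qualifying period is 320 days, not below 305 days.
Exception (d) fails — the lot already has another accessory structure.
All of (e)'s requirements are met (a current Tier 2 Exemption Letter is held; the structure will not be visible from the street; the coverage ratio is 31%, under the 32% limit). Under paragraphs (j)–(q): (j) operates (a current General Approval is held), but yields to (k): (k) is engaged — the lot is in a historic district. (l) would limit (k) — assessed value is $309,500, under the $336,000 limit — but (m) sets (l) aside: (m) is engaged — a current Category 6 Notice is held. (n) would limit (m) — a current Class 4 Registration is held — but (o) sets (n) aside: (o) operates against (n): the registered capacity is 1,420 units, less than the 1,730 units limit. (p) operates (a current Schedule D Exemption Letter is held), but is overridden by (q): (q) operates against (p): a home-based business operates on the lot. (e) remains available.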